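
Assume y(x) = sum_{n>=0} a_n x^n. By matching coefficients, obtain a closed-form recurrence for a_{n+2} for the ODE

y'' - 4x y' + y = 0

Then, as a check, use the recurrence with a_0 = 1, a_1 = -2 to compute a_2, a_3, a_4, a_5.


Substitute y = sum_n a_n x^n.
y''(x) has coefficient (n+2)(n+1) a_{n+2} at x^n;
-4 x y'(x) has coefficient -4 n a_n at x^n (shift);
y(x) has coefficient 1 a_n at x^n.
Matching x^n: (n+2)(n+1) a_{n+2} + (-4n + 1) a_n = 0.
Thus a_{n+2} = (4n - 1) / ((n+1)(n+2)) * a_n.

Check with a_0 = 1, a_1 = -2 (apply the recurrence for n = 0, 1, 2, 3): a_0 = 1, a_1 = -2, a_2 = -1/2, a_3 = -1, a_4 = -7/24, a_5 = -11/20.

a_(n+2) = (4n - 1) / ((n+1)(n+2)) * a_n; check: a_0 = 1, a_1 = -2, a_2 = -1/2, a_3 = -1, a_4 = -7/24, a_5 = -11/20


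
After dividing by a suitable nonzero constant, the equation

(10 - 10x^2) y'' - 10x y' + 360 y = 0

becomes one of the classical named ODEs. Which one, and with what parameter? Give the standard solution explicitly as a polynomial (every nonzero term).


All three coefficients share the factor 10; dividing through by 10 gives  (1 - x^2) y'' - x y' + 36 y = 0.
This matches the Chebyshev equation (1 - x^2) y'' - x y' + n^2 y = 0 (note the -x y' term, not -2x y') with n^2 = 36, so n = 6; the polynomial solution is T_6(x).
With y = sum_k a_k x^k, matching x^k gives (k+2)(k+1) a_{k+2} = (k^2 - n^2) a_k = (k - 6)(k + 6) a_k. The right side vanishes at k = 6, so the series with the parity of 6 terminates at degree 6.
Standard normalization: leading coefficient of T_n is 2^(n-1), so a_6 = 2^5 = 32. Work downward with a_k = (k+1)(k+2) a_{k+2} / ((k - 6)(k + 6)):
  a_4 = (5)(6)(32) / ((4 - 6)(4 + 6)) = 960/(-20) = -48
  a_2 = (3)(4)(-48) / ((2 - 6)(2 + 6)) = -576/(-32) = 18
  a_0 = (1)(2)(18) / ((0 - 6)(0 + 6)) = 36/(-36) = -1
Hence T_6(x) = 32 x^6 - 48 x^4 + 18 x^2 - 1.

T_6(x); series = 32 x^6 - 48 x^4 + 18 x^2 - 1


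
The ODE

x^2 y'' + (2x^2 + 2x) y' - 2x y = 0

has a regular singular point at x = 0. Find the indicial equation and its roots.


Divide by x^2 to reach normal form y'' + P_1(x) y' + P_2(x) y = 0 with P_1(x) = 2 + 2/x and P_2(x) = -2/x.
x = 0 is a singular point because the y'-coefficient 2 + 2/x has a pole at x = 0 and the y-coefficient -2/x has a pole at x = 0.
It is a regular singular point because x P_1(x) = p(x) = 2x + 2 and x^2 P_2(x) = q(x) = -2x are polynomials, hence analytic at x = 0.
p(0) = 2,  q(0) = 0.
Indicial equation: r(r-1) + p(0) r + q(0) = 0, i.e. r^2 + (p(0) - 1) r + q(0) = 0, i.e. r^2 + 1 r = 0.
Discriminant: (1)^2 - 4(0) = 1, so r = (-1 ± 1)/2.
Solving: r_1 = 0, r_2 = -1.

indicial: r^2 + 1 r = 0; roots r_1 = 0, r_2 = -1


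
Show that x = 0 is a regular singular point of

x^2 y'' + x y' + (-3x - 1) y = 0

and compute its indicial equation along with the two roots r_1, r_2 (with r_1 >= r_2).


Divide by x^2 to reach normal form y'' + P_1(x) y' + P_2(x) y = 0 with P_1(x) = 1/x and P_2(x) = -3/x - 1/x^2.
x = 0 is a singular point because the y'-coefficient 1/x has a pole at x = 0 and the y-coefficient -3/x - 1/x^2 has a pole at x = 0.
It is a regular singular point because x P_1(x) = p(x) = 1 and x^2 P_2(x) = q(x) = -3x - 1 are polynomials, hence analytic at x = 0.
p(0) = 1,  q(0) = -1.
Indicial equation: r(r-1) + p(0) r + q(0) = 0, i.e. r^2 + (p(0) - 1) r + q(0) = 0, i.e. r^2 - 1 = 0.
Discriminant: (0)^2 - 4(-1) = 4, so r = (0 ± 2)/2.
Solving: r_1 = 1, r_2 = -1.

indicial: r^2 - 1 = 0; roots r_1 = 1, r_2 = -1


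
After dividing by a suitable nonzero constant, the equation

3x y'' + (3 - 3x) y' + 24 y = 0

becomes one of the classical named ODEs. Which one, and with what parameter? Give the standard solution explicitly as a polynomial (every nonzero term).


All three coefficients share the factor 3; dividing through by 3 gives  x y'' + (1 - x) y' + 8 y = 0.
This matches the Laguerre equation x y'' + (1 - x) y' + n y = 0 with n = 8; the polynomial solution is L_8(x).
With y = sum_k a_k x^k, matching x^k gives (k+1)k a_{k+1} + (k+1) a_{k+1} - k a_k + n a_k = 0, i.e. (k+1)^2 a_{k+1} = (k - n) a_k = (k - 8) a_k. The right side vanishes at k = 8, so the series terminates at degree 8.
Standard normalization L_n(0) = 1 gives a_0 = 1. Work upward with a_{k+1} = (k - 8) a_k / (k+1)^2:
  a_1 = (0 - 8)(1) / 1^2 = -8/1 = -8
  a_2 = (1 - 8)(-8) / 2^2 = 56/4 = 14
  a_3 = (2 - 8)(14) / 3^2 = -84/9 = -28/3
  a_4 = (3 - 8)(-28/3) / 4^2 = (140/3)/16 = 35/12
  a_5 = (4 - 8)(35/12) / 5^2 = (-35/3)/25 = -7/15
  a_6 = (5 - 8)(-7/15) / 6^2 = (7/5)/36 = 7/180
  a_7 = (6 - 8)(7/180) / 7^2 = (-7/90)/49 = -1/630
  a_8 = (7 - 8)(-1/630) / 8^2 = (1/630)/64 = 1/40320
Hence L_8(x) = x^8/40320 - x^7/630 + 7 x^6/180 - 7 x^5/15 + 35 x^4/12 - 28 x^3/3 + 14 x^2 - 8 x + 1.

L_8(x); series = x^8/40320 - x^7/630 + 7 x^6/180 - 7 x^5/15 + 35 x^4/12 - 28 x^3/3 + 14 x^2 - 8 x + 1


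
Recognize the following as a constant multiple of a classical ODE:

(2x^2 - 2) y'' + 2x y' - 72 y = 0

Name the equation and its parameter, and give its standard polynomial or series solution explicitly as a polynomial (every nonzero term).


All three coefficients share the factor -2; dividing through by -2 gives  (1 - x^2) y'' - x y' + 36 y = 0.
This matches the Chebyshev equation (1 - x^2) y'' - x y' + n^2 y = 0 (note the -x y' term, not -2x y') with n^2 = 36, so n = 6; the polynomial solution is T_6(x).
With y = sum_k a_k x^k, matching x^k gives (k+2)(k+1) a_{k+2} = (k^2 - n^2) a_k = (k - 6)(k + 6) a_k. The right side vanishes at k = 6, so the series with the parity of 6 terminates at degree 6.
Standard normalization: leading coefficient of T_n is 2^(n-1), so a_6 = 2^5 = 32. Work downward with a_k = (k+1)(k+2) a_{k+2} / ((k - 6)(k + 6)):
  a_4 = (5)(6)(32) / ((4 - 6)(4 + 6)) = 960/(-20) = -48
  a_2 = (3)(4)(-48) / ((2 - 6)(2 + 6)) = -576/(-32) = 18
  a_0 = (1)(2)(18) / ((0 - 6)(0 + 6)) = 36/(-36) = -1
Hence T_6(x) = 32 x^6 - 48 x^4 + 18 x^2 - 1.

T_6(x); series = 32 x^6 - 48 x^4 + 18 x^2 - 1


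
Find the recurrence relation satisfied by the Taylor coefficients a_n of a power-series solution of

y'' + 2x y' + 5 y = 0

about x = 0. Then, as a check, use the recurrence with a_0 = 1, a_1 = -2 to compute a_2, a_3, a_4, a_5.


Substitute y = sum_n a_n x^n.
y''(x) has coefficient (n+2)(n+1) a_{n+2} at x^n;
2 x y'(x) has coefficient 2 n a_n at x^n (shift);
5 y(x) has coefficient 5 a_n at x^n.
Matching x^n: (n+2)(n+1) a_{n+2} + (2n + 5) a_n = 0.
Thus a_{n+2} = (-2n - 5) / ((n+1)(n+2)) * a_n.

Check with a_0 = 1, a_1 = -2 (apply the recurrence for n = 0, 1, 2, 3): a_0 = 1, a_1 = -2, a_2 = -5/2, a_3 = 7/3, a_4 = 15/8, a_5 = -77/60.

a_(n+2) = (-2n - 5) / ((n+1)(n+2)) * a_n; check: a_0 = 1, a_1 = -2, a_2 = -5/2, a_3 = 7/3, a_4 = 15/8, a_5 = -77/60


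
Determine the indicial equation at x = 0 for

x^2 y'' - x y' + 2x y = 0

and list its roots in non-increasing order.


Divide by x^2 to reach normal form y'' + P_1(x) y' + P_2(x) y = 0 with P_1(x) = -1/x and P_2(x) = 2/x.
x = 0 is a singular point because the y'-coefficient -1/x has a pole at x = 0 and the y-coefficient 2/x has a pole at x = 0.
It is a regular singular point because x P_1(x) = p(x) = -1 and x^2 P_2(x) = q(x) = 2x are polynomials, hence analytic at x = 0.
p(0) = -1,  q(0) = 0.
Indicial equation: r(r-1) + p(0) r + q(0) = 0, i.e. r^2 + (p(0) - 1) r + q(0) = 0, i.e. r^2 - 2 r = 0.
Discriminant: (-2)^2 - 4(0) = 4, so r = (2 ± 2)/2.
Solving: r_1 = 2, r_2 = 0.

indicial: r^2 - 2 r = 0; roots r_1 = 2, r_2 = 0


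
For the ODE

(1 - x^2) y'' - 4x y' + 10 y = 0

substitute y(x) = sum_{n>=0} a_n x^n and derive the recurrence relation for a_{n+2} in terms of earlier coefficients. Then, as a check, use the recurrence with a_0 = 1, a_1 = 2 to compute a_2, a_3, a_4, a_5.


Substitute y = sum_n a_n x^n.
(1 - 1 x^2) y'' contributes (n+2)(n+1) a_{n+2} - n(n-1) a_n at x^n.
-4 x y'(x) contributes -4 n a_n at x^n.
10 y(x) contributes 10 a_n at x^n.
Matching x^n: (n+2)(n+1) a_{n+2} + (-n(n-1) - 4 n + 10) a_n = 0.
Thus a_{n+2} = (n(n-1) + 4 n - 10) / ((n+1)(n+2)) * a_n.

Check with a_0 = 1, a_1 = 2 (apply the recurrence for n = 0, 1, 2, 3): a_0 = 1, a_1 = 2, a_2 = -5, a_3 = -2, a_4 = 0, a_5 = -4/5.

a_(n+2) = (n(n-1) + 4 n - 10) / ((n+1)(n+2)) * a_n; check: a_0 = 1, a_1 = 2, a_2 = -5, a_3 = -2, a_4 = 0, a_5 = -4/5


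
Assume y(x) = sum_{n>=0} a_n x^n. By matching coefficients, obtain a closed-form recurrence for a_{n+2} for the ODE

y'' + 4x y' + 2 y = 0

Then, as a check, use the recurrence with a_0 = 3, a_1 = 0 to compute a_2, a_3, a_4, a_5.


Substitute y = sum_n a_n x^n.
y''(x) has coefficient (n+2)(n+1) a_{n+2} at x^n;
4 x y'(x) has coefficient 4 n a_n at x^n (shift);
2 y(x) has coefficient 2 a_n at x^n.
Matching x^n: (n+2)(n+1) a_{n+2} + (4n + 2) a_n = 0.
Thus a_{n+2} = (-4n - 2) / ((n+1)(n+2)) * a_n.

Check with a_0 = 3, a_1 = 0 (apply the recurrence for n = 0, 1, 2, 3): a_0 = 3, a_1 = 0, a_2 = -3, a_3 = 0, a_4 = 5/2, a_5 = 0.

a_(n+2) = (-4n - 2) / ((n+1)(n+2)) * a_n; check: a_0 = 3, a_1 = 0, a_2 = -3, a_3 = 0, a_4 = 5/2, a_5 = 0


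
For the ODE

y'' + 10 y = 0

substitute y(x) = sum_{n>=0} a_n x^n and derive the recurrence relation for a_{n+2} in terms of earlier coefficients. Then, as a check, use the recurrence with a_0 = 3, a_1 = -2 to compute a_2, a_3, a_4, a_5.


Substitute y = sum_n a_n x^n into y'' + (const) y = 0.
y''(x) = sum_{n>=0} (n+2)(n+1) a_{n+2} x^n.
The ODE becomes sum_n [(n+2)(n+1) a_{n+2} + 10 a_n] x^n = 0.
Setting each coefficient to zero gives the recurrence:
  (n+2)(n+1) a_{n+2} + 10 a_n = 0,
  a_{n+2} = -10 / ((n+1)(n+2)) a_n.

Check with a_0 = 3, a_1 = -2 (apply the recurrence for n = 0, 1, 2, 3): a_0 = 3, a_1 = -2, a_2 = -15, a_3 = 10/3, a_4 = 25/2, a_5 = -5/3.

a_{n+2} = -10/((n+1)(n+2)) * a_n; check: a_0 = 3, a_1 = -2, a_2 = -15, a_3 = 10/3, a_4 = 25/2, a_5 = -5/3


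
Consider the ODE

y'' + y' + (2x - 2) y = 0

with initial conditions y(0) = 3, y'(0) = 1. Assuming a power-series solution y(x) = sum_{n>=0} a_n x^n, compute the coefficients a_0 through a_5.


Ansatz: y(x) = sum_{n>=0} a_n x^n, so y'(x) = sum_{n>=1} n a_n x^(n-1) and y''(x) = sum_{n>=2} n(n-1) a_n x^(n-2).
Substitute into P(x) y'' + Q(x) y' + R(x) y = 0 with P(x) = 1, Q(x) = 1, R(x) = 2x - 2, and match powers of x.
Initial conditions: a_0 = 3, a_1 = 1.
Setting the coefficient of each power of x to zero and solving order by order (substituting the coefficients already found):
  x^0: 2 a_2 + a_1 - 2 a_0 = 0  ->  2 a_2 = -a_1 + 2 a_0 = 5  ->  a_2 = 5/2
  x^1: 6 a_3 + 2 a_2 - 2 a_1 + 2 a_0 = 0  ->  6 a_3 = -2 a_2 + 2 a_1 - 2 a_0 = -9  ->  a_3 = -3/2
  x^2: 12 a_4 + 3 a_3 - 2 a_2 + 2 a_1 = 0  ->  12 a_4 = -3 a_3 + 2 a_2 - 2 a_1 = 15/2  ->  a_4 = 5/8
  x^3: 20 a_5 + 4 a_4 - 2 a_3 + 2 a_2 = 0  ->  20 a_5 = -4 a_4 + 2 a_3 - 2 a_2 = -21/2  ->  a_5 = -21/40
Truncated series: y(x) = 3 + x + (5/2) x^2 - (3/2) x^3 + (5/8) x^4 - (21/40) x^5 + O(x^6).

a_0 = 3; a_1 = 1; a_2 = 5/2; a_3 = -3/2; a_4 = 5/8; a_5 = -21/40


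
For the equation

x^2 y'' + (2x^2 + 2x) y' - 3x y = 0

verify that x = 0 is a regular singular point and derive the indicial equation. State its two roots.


Divide by x^2 to reach normal form y'' + P_1(x) y' + P_2(x) y = 0 with P_1(x) = 2 + 2/x and P_2(x) = -3/x.
x = 0 is a singular point because the y'-coefficient 2 + 2/x has a pole at x = 0 and the y-coefficient -3/x has a pole at x = 0.
It is a regular singular point because x P_1(x) = p(x) = 2x + 2 and x^2 P_2(x) = q(x) = -3x are polynomials, hence analytic at x = 0.
p(0) = 2,  q(0) = 0.
Indicial equation: r(r-1) + p(0) r + q(0) = 0, i.e. r^2 + (p(0) - 1) r + q(0) = 0, i.e. r^2 + 1 r = 0.
Discriminant: (1)^2 - 4(0) = 1, so r = (-1 ± 1)/2.
Solving: r_1 = 0, r_2 = -1.

indicial: r^2 + 1 r = 0; roots r_1 = 0, r_2 = -1


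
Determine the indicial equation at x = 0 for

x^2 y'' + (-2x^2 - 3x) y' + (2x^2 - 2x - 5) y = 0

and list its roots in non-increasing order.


Divide by x^2 to reach normal form y'' + P_1(x) y' + P_2(x) y = 0 with P_1(x) = -2 - 3/x and P_2(x) = 2 - 2/x - 5/x^2.
x = 0 is a singular point because the y'-coefficient -2 - 3/x has a pole at x = 0 and the y-coefficient 2 - 2/x - 5/x^2 has a pole at x = 0.
It is a regular singular point because x P_1(x) = p(x) = -2x - 3 and x^2 P_2(x) = q(x) = 2x^2 - 2x - 5 are polynomials, hence analytic at x = 0.
p(0) = -3,  q(0) = -5.
Indicial equation: r(r-1) + p(0) r + q(0) = 0, i.e. r^2 + (p(0) - 1) r + q(0) = 0, i.e. r^2 - 4 r - 5 = 0.
Discriminant: (-4)^2 - 4(-5) = 36, so r = (4 ± 6)/2.
Solving: r_1 = 5, r_2 = -1.

indicial: r^2 - 4 r - 5 = 0; roots r_1 = 5, r_2 = -1


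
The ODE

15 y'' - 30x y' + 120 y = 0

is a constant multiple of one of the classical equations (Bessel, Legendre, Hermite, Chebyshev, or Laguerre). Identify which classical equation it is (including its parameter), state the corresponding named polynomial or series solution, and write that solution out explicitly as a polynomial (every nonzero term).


All three coefficients share the factor 15; dividing through by 15 gives  y'' - 2x y' + 8 y = 0.
This matches the Hermite equation y'' - 2x y' + 2n y = 0 with 2n = 8, so n = 4; the polynomial solution is H_4(x).
With y = sum_k a_k x^k, matching x^k gives (k+2)(k+1) a_{k+2} = 2(k - n) a_k = 2(k - 4) a_k. The right side vanishes at k = 4, so the series with the parity of 4 terminates at degree 4.
Standard normalization: leading coefficient of H_n is 2^n, so a_4 = 2^4 = 16. Work downward with a_k = (k+1)(k+2) a_{k+2} / (2(k - n)):
  a_2 = (3)(4)(16) / (2(2 - 4)) = 192/(-4) = -48
  a_0 = (1)(2)(-48) / (2(0 - 4)) = -96/(-8) = 12
Hence H_4(x) = 16 x^4 - 48 x^2 + 12.

H_4(x); series = 16 x^4 - 48 x^2 + 12


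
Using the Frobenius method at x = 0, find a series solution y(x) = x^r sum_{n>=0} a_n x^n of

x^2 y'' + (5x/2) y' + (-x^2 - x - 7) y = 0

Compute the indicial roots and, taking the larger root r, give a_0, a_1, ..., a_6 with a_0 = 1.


Write in Frobenius form y'' + (p(x)/x) y' + (q(x)/x^2) y = 0:
  p(x) = 5/2,  q(x) = -x^2 - x - 7.
Indicial equation: r(r-1) + (5/2) r + (-7) = 0 -> roots r_1 = 2, r_2 = -7/2.
Take r = r_1 = 2. Let y(x) = x^r sum_{n>=0} a_n x^n with a_0 = 1.
Substitute y = x^r sum a_n x^n and match x^{r+n}. The recurrence is
  D(n) a_n - 1 a_{n-1} - 1 a_{n-2} = 0,  where D(n) = (r+n)(r+n-1) + (5/2)(r+n) + (-7).
  a_n = [1 a_{n-1} + 1 a_{n-2}] / D(n).
Since the indicial polynomial factors as (r - r_1)(r - r_2), D(n) = (r_1 + n - r_1)(r_1 + n - r_2) = n(n + 11/2).
Evaluating step by step (a_0 = 1):
  n = 1: D(1) = 1(1 + 11/2) = 13/2; numerator = 1(1) = 1; a_1 = (1)/(13/2) = 2/13
  n = 2: D(2) = 2(2 + 11/2) = 15; numerator = 1(2/13) + 1(1) = 15/13; a_2 = (15/13)/(15) = 1/13
  n = 3: D(3) = 3(3 + 11/2) = 51/2; numerator = 1(1/13) + 1(2/13) = 3/13; a_3 = (3/13)/(51/2) = 2/221
  n = 4: D(4) = 4(4 + 11/2) = 38; numerator = 1(2/221) + 1(1/13) = 19/221; a_4 = (19/221)/(38) = 1/442
  n = 5: D(5) = 5(5 + 11/2) = 105/2; numerator = 1(1/442) + 1(2/221) = 5/442; a_5 = (5/442)/(105/2) = 1/4641
  n = 6: D(6) = 6(6 + 11/2) = 69; numerator = 1(1/4641) + 1(1/442) = 23/9282; a_6 = (23/9282)/(69) = 1/27846

r = 2; a_0 = 1; a_1 = 2/13; a_2 = 1/13; a_3 = 2/221; a_4 = 1/442; a_5 = 1/4641; a_6 = 1/27846


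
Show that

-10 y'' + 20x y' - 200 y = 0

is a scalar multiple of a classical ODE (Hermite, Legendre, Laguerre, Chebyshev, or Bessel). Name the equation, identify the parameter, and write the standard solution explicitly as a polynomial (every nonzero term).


All three coefficients share the factor -10; dividing through by -10 gives  y'' - 2x y' + 20 y = 0.
This matches the Hermite equation y'' - 2x y' + 2n y = 0 with 2n = 20, so n = 10; the polynomial solution is H_10(x).
With y = sum_k a_k x^k, matching x^k gives (k+2)(k+1) a_{k+2} = 2(k - n) a_k = 2(k - 10) a_k. The right side vanishes at k = 10, so the series with the parity of 10 terminates at degree 10.
Standard normalization: leading coefficient of H_n is 2^n, so a_10 = 2^10 = 1024. Work downward with a_k = (k+1)(k+2) a_{k+2} / (2(k - n)):
  a_8 = (9)(10)(1024) / (2(8 - 10)) = 92160/(-4) = -23040
  a_6 = (7)(8)(-23040) / (2(6 - 10)) = -1290240/(-8) = 161280
  a_4 = (5)(6)(161280) / (2(4 - 10)) = 4838400/(-12) = -403200
  a_2 = (3)(4)(-403200) / (2(2 - 10)) = -4838400/(-16) = 302400
  a_0 = (1)(2)(302400) / (2(0 - 10)) = 604800/(-20) = -30240
Hence H_10(x) = 1024 x^10 - 23040 x^8 + 161280 x^6 - 403200 x^4 + 302400 x^2 - 30240.

H_10(x); series = 1024 x^10 - 23040 x^8 + 161280 x^6 - 403200 x^4 + 302400 x^2 - 30240


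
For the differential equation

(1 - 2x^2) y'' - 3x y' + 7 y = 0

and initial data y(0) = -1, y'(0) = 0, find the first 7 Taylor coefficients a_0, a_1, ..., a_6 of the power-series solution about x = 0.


Ansatz: y(x) = sum_{n>=0} a_n x^n, so y'(x) = sum_{n>=1} n a_n x^(n-1) and y''(x) = sum_{n>=2} n(n-1) a_n x^(n-2).
Substitute into P(x) y'' + Q(x) y' + R(x) y = 0 with P(x) = 1 - 2x^2, Q(x) = -3x, R(x) = 7, and match powers of x.
Initial conditions: a_0 = -1, a_1 = 0.
Setting the coefficient of each power of x to zero and solving order by order (substituting the coefficients already found):
  x^0: 2 a_2 + 7 a_0 = 0  ->  2 a_2 = -7 a_0 = 7  ->  a_2 = 7/2
  x^1: 6 a_3 + 4 a_1 = 0  ->  6 a_3 = -4 a_1 = 0  ->  a_3 = 0
  x^2: 12 a_4 - 3 a_2 = 0  ->  12 a_4 = 3 a_2 = 21/2  ->  a_4 = 7/8
  x^3: 20 a_5 - 14 a_3 = 0  ->  20 a_5 = 14 a_3 = 0  ->  a_5 = 0
  x^4: 30 a_6 - 29 a_4 = 0  ->  30 a_6 = 29 a_4 = 203/8  ->  a_6 = 203/240
Truncated series: y(x) = -1 + (7/2) x^2 + (7/8) x^4 + (203/240) x^6 + O(x^7).

a_0 = -1; a_1 = 0; a_2 = 7/2; a_3 = 0; a_4 = 7/8; a_5 = 0; a_6 = 203/240


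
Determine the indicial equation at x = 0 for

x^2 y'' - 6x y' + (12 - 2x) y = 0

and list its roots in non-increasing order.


Divide by x^2 to reach normal form y'' + P_1(x) y' + P_2(x) y = 0 with P_1(x) = -6/x and P_2(x) = -2/x + 12/x^2.
x = 0 is a singular point because the y'-coefficient -6/x has a pole at x = 0 and the y-coefficient -2/x + 12/x^2 has a pole at x = 0.
It is a regular singular point because x P_1(x) = p(x) = -6 and x^2 P_2(x) = q(x) = 12 - 2x are polynomials, hence analytic at x = 0.
p(0) = -6,  q(0) = 12.
Indicial equation: r(r-1) + p(0) r + q(0) = 0, i.e. r^2 + (p(0) - 1) r + q(0) = 0, i.e. r^2 - 7 r + 12 = 0.
Discriminant: (-7)^2 - 4(12) = 1, so r = (7 ± 1)/2.
Solving: r_1 = 4, r_2 = 3.

indicial: r^2 - 7 r + 12 = 0; roots r_1 = 4, r_2 = 3


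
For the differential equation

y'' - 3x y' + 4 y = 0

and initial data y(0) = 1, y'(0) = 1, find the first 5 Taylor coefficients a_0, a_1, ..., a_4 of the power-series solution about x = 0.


Ansatz: y(x) = sum_{n>=0} a_n x^n, so y'(x) = sum_{n>=1} n a_n x^(n-1) and y''(x) = sum_{n>=2} n(n-1) a_n x^(n-2).
Substitute into P(x) y'' + Q(x) y' + R(x) y = 0 with P(x) = 1, Q(x) = -3x, R(x) = 4, and match powers of x.
Initial conditions: a_0 = 1, a_1 = 1.
Setting the coefficient of each power of x to zero and solving order by order (substituting the coefficients already found):
  x^0: 2 a_2 + 4 a_0 = 0  ->  2 a_2 = -4 a_0 = -4  ->  a_2 = -2
  x^1: 6 a_3 + a_1 = 0  ->  6 a_3 = -a_1 = -1  ->  a_3 = -1/6
  x^2: 12 a_4 - 2 a_2 = 0  ->  12 a_4 = 2 a_2 = -4  ->  a_4 = -1/3
Truncated series: y(x) = 1 + x - 2 x^2 - (1/6) x^3 - (1/3) x^4 + O(x^5).

a_0 = 1; a_1 = 1; a_2 = -2; a_3 = -1/6; a_4 = -1/3


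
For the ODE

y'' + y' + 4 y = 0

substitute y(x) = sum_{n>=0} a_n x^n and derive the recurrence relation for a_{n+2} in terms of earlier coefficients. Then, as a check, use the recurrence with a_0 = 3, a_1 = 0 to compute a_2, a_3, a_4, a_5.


Substitute y = sum_n a_n x^n.
y''(x) has coefficient (n+2)(n+1) a_{n+2} at x^n;
y'(x) has coefficient (n+1) a_{n+1} at x^n;
4 y(x) has coefficient 4 a_n at x^n.
Matching x^n: (n+2)(n+1) a_{n+2} + (n+1) a_{n+1} + 4 a_n = 0.
Thus a_{n+2} = [-(n+1) a_{n+1} - 4 a_n] / ((n+1)(n+2)).

Check with a_0 = 3, a_1 = 0 (apply the recurrence for n = 0, 1, 2, 3): a_0 = 3, a_1 = 0, a_2 = -6, a_3 = 2, a_4 = 3/2, a_5 = -7/10.

a_(n+2) = [-(n+1) a_(n+1) - 4 a_n] / ((n+1)(n+2)); check: a_0 = 3, a_1 = 0, a_2 = -6, a_3 = 2, a_4 = 3/2, a_5 = -7/10


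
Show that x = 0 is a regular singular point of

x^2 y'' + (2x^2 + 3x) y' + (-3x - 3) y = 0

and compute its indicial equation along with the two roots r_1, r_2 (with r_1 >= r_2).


Divide by x^2 to reach normal form y'' + P_1(x) y' + P_2(x) y = 0 with P_1(x) = 2 + 3/x and P_2(x) = -3/x - 3/x^2.
x = 0 is a singular point because the y'-coefficient 2 + 3/x has a pole at x = 0 and the y-coefficient -3/x - 3/x^2 has a pole at x = 0.
It is a regular singular point because x P_1(x) = p(x) = 2x + 3 and x^2 P_2(x) = q(x) = -3x - 3 are polynomials, hence analytic at x = 0.
p(0) = 3,  q(0) = -3.
Indicial equation: r(r-1) + p(0) r + q(0) = 0, i.e. r^2 + (p(0) - 1) r + q(0) = 0, i.e. r^2 + 2 r - 3 = 0.
Discriminant: (2)^2 - 4(-3) = 16, so r = (-2 ± 4)/2.
Solving: r_1 = 1, r_2 = -3.

indicial: r^2 + 2 r - 3 = 0; roots r_1 = 1, r_2 = -3


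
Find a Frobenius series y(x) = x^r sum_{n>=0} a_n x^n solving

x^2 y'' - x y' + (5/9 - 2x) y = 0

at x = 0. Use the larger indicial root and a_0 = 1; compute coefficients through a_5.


Write in Frobenius form y'' + (p(x)/x) y' + (q(x)/x^2) y = 0:
  p(x) = -1,  q(x) = 5/9 - 2x.
Indicial equation: r(r-1) + (-1) r + (5/9) = 0 -> roots r_1 = 5/3, r_2 = 1/3.
Take r = r_1 = 5/3. Let y(x) = x^r sum_{n>=0} a_n x^n with a_0 = 1.
Substitute y = x^r sum a_n x^n and match x^{r+n}. The recurrence is
  D(n) a_n - 2 a_{n-1} = 0,  where D(n) = (r+n)(r+n-1) + (-1)(r+n) + (5/9).
  a_n = 2 / D(n) * a_{n-1}.
Since the indicial polynomial factors as (r - r_1)(r - r_2), D(n) = (r_1 + n - r_1)(r_1 + n - r_2) = n(n + 4/3).
Evaluating step by step (a_0 = 1):
  n = 1: D(1) = 1(1 + 4/3) = 7/3; numerator = 2(1) = 2; a_1 = (2)/(7/3) = 6/7
  n = 2: D(2) = 2(2 + 4/3) = 20/3; numerator = 2(6/7) = 12/7; a_2 = (12/7)/(20/3) = 9/35
  n = 3: D(3) = 3(3 + 4/3) = 13; numerator = 2(9/35) = 18/35; a_3 = (18/35)/(13) = 18/455
  n = 4: D(4) = 4(4 + 4/3) = 64/3; numerator = 2(18/455) = 36/455; a_4 = (36/455)/(64/3) = 27/7280
  n = 5: D(5) = 5(5 + 4/3) = 95/3; numerator = 2(27/7280) = 27/3640; a_5 = (27/3640)/(95/3) = 81/345800

r = 5/3; a_0 = 1; a_1 = 6/7; a_2 = 9/35; a_3 = 18/455; a_4 = 27/7280; a_5 = 81/345800


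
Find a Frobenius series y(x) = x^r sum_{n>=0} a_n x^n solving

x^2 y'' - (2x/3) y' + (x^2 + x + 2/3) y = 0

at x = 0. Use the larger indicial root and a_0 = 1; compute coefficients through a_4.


Write in Frobenius form y'' + (p(x)/x) y' + (q(x)/x^2) y = 0:
  p(x) = -2/3,  q(x) = x^2 + x + 2/3.
Indicial equation: r(r-1) + (-2/3) r + (2/3) = 0 -> roots r_1 = 1, r_2 = 2/3.
Take r = r_1 = 1. Let y(x) = x^r sum_{n>=0} a_n x^n with a_0 = 1.
Substitute y = x^r sum a_n x^n and match x^{r+n}. The recurrence is
  D(n) a_n + 1 a_{n-1} + 1 a_{n-2} = 0,  where D(n) = (r+n)(r+n-1) + (-2/3)(r+n) + (2/3).
  a_n = [-1 a_{n-1} - 1 a_{n-2}] / D(n).
Since the indicial polynomial factors as (r - r_1)(r - r_2), D(n) = (r_1 + n - r_1)(r_1 + n - r_2) = n(n + 1/3).
Evaluating step by step (a_0 = 1):
  n = 1: D(1) = 1(1 + 1/3) = 4/3; numerator = -1(1) = -1; a_1 = (-1)/(4/3) = -3/4
  n = 2: D(2) = 2(2 + 1/3) = 14/3; numerator = -1(-3/4) - 1(1) = -1/4; a_2 = (-1/4)/(14/3) = -3/56
  n = 3: D(3) = 3(3 + 1/3) = 10; numerator = -1(-3/56) - 1(-3/4) = 45/56; a_3 = (45/56)/(10) = 9/112
  n = 4: D(4) = 4(4 + 1/3) = 52/3; numerator = -1(9/112) - 1(-3/56) = -3/112; a_4 = (-3/112)/(52/3) = -9/5824

r = 1; a_0 = 1; a_1 = -3/4; a_2 = -3/56; a_3 = 9/112; a_4 = -9/5824


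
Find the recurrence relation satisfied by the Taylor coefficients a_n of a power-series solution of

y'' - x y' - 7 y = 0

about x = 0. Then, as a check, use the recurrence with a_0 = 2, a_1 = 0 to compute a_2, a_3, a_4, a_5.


Substitute y = sum_n a_n x^n.
y''(x) has coefficient (n+2)(n+1) a_{n+2} at x^n;
-x y'(x) has coefficient -n a_n at x^n (shift);
-7 y(x) has coefficient -7 a_n at x^n.
Matching x^n: (n+2)(n+1) a_{n+2} + (-n - 7) a_n = 0.
Thus a_{n+2} = (n + 7) / ((n+1)(n+2)) * a_n.

Check with a_0 = 2, a_1 = 0 (apply the recurrence for n = 0, 1, 2, 3): a_0 = 2, a_1 = 0, a_2 = 7, a_3 = 0, a_4 = 21/4, a_5 = 0.

a_(n+2) = (n + 7) / ((n+1)(n+2)) * a_n; check: a_0 = 2, a_1 = 0, a_2 = 7, a_3 = 0, a_4 = 21/4, a_5 = 0


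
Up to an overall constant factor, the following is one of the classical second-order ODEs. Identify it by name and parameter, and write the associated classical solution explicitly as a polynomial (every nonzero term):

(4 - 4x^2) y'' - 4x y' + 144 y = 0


All three coefficients share the factor 4; dividing through by 4 gives  (1 - x^2) y'' - x y' + 36 y = 0.
This matches the Chebyshev equation (1 - x^2) y'' - x y' + n^2 y = 0 (note the -x y' term, not -2x y') with n^2 = 36, so n = 6; the polynomial solution is T_6(x).
With y = sum_k a_k x^k, matching x^k gives (k+2)(k+1) a_{k+2} = (k^2 - n^2) a_k = (k - 6)(k + 6) a_k. The right side vanishes at k = 6, so the series with the parity of 6 terminates at degree 6.
Standard normalization: leading coefficient of T_n is 2^(n-1), so a_6 = 2^5 = 32. Work downward with a_k = (k+1)(k+2) a_{k+2} / ((k - 6)(k + 6)):
  a_4 = (5)(6)(32) / ((4 - 6)(4 + 6)) = 960/(-20) = -48
  a_2 = (3)(4)(-48) / ((2 - 6)(2 + 6)) = -576/(-32) = 18
  a_0 = (1)(2)(18) / ((0 - 6)(0 + 6)) = 36/(-36) = -1
Hence T_6(x) = 32 x^6 - 48 x^4 + 18 x^2 - 1.

T_6(x); series = 32 x^6 - 48 x^4 + 18 x^2 - 1


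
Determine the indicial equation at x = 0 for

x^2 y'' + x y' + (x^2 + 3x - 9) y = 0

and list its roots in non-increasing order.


Divide by x^2 to reach normal form y'' + P_1(x) y' + P_2(x) y = 0 with P_1(x) = 1/x and P_2(x) = 1 + 3/x - 9/x^2.
x = 0 is a singular point because the y'-coefficient 1/x has a pole at x = 0 and the y-coefficient 1 + 3/x - 9/x^2 has a pole at x = 0.
It is a regular singular point because x P_1(x) = p(x) = 1 and x^2 P_2(x) = q(x) = x^2 + 3x - 9 are polynomials, hence analytic at x = 0.
p(0) = 1,  q(0) = -9.
Indicial equation: r(r-1) + p(0) r + q(0) = 0, i.e. r^2 + (p(0) - 1) r + q(0) = 0, i.e. r^2 - 9 = 0.
Discriminant: (0)^2 - 4(-9) = 36, so r = (0 ± 6)/2.
Solving: r_1 = 3, r_2 = -3.

indicial: r^2 - 9 = 0; roots r_1 = 3, r_2 = -3


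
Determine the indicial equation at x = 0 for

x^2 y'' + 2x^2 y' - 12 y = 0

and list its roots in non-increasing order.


Divide by x^2 to reach normal form y'' + P_1(x) y' + P_2(x) y = 0 with P_1(x) = 2 and P_2(x) = -12/x^2.
x = 0 is a singular point because the y-coefficient -12/x^2 has a pole at x = 0.
It is a regular singular point because x P_1(x) = p(x) = 2x and x^2 P_2(x) = q(x) = -12 are polynomials, hence analytic at x = 0.
p(0) = 0,  q(0) = -12.
Indicial equation: r(r-1) + p(0) r + q(0) = 0, i.e. r^2 + (p(0) - 1) r + q(0) = 0, i.e. r^2 - 1 r - 12 = 0.
Discriminant: (-1)^2 - 4(-12) = 49, so r = (1 ± 7)/2.
Solving: r_1 = 4, r_2 = -3.

indicial: r^2 - 1 r - 12 = 0; roots r_1 = 4, r_2 = -3


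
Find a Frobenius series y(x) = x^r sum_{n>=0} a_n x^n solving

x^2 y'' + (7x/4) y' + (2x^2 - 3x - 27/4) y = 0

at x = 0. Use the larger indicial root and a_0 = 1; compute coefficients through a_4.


Write in Frobenius form y'' + (p(x)/x) y' + (q(x)/x^2) y = 0:
  p(x) = 7/4,  q(x) = 2x^2 - 3x - 27/4.
Indicial equation: r(r-1) + (7/4) r + (-27/4) = 0 -> roots r_1 = 9/4, r_2 = -3.
Take r = r_1 = 9/4. Let y(x) = x^r sum_{n>=0} a_n x^n with a_0 = 1.
Substitute y = x^r sum a_n x^n and match x^{r+n}. The recurrence is
  D(n) a_n - 3 a_{n-1} + 2 a_{n-2} = 0,  where D(n) = (r+n)(r+n-1) + (7/4)(r+n) + (-27/4).
  a_n = [3 a_{n-1} - 2 a_{n-2}] / D(n).
Since the indicial polynomial factors as (r - r_1)(r - r_2), D(n) = (r_1 + n - r_1)(r_1 + n - r_2) = n(n + 21/4).
Evaluating step by step (a_0 = 1):
  n = 1: D(1) = 1(1 + 21/4) = 25/4; numerator = 3(1) = 3; a_1 = (3)/(25/4) = 12/25
  n = 2: D(2) = 2(2 + 21/4) = 29/2; numerator = 3(12/25) - 2(1) = -14/25; a_2 = (-14/25)/(29/2) = -28/725
  n = 3: D(3) = 3(3 + 21/4) = 99/4; numerator = 3(-28/725) - 2(12/25) = -156/145; a_3 = (-156/145)/(99/4) = -208/4785
  n = 4: D(4) = 4(4 + 21/4) = 37; numerator = 3(-208/4785) - 2(-28/725) = -424/7975; a_4 = (-424/7975)/(37) = -424/295075

r = 9/4; a_0 = 1; a_1 = 12/25; a_2 = -28/725; a_3 = -208/4785; a_4 = -424/295075


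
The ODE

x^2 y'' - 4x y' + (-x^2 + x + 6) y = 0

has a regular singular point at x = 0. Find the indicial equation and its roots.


Divide by x^2 to reach normal form y'' + P_1(x) y' + P_2(x) y = 0 with P_1(x) = -4/x and P_2(x) = -1 + 1/x + 6/x^2.
x = 0 is a singular point because the y'-coefficient -4/x has a pole at x = 0 and the y-coefficient -1 + 1/x + 6/x^2 has a pole at x = 0.
It is a regular singular point because x P_1(x) = p(x) = -4 and x^2 P_2(x) = q(x) = -x^2 + x + 6 are polynomials, hence analytic at x = 0.
p(0) = -4,  q(0) = 6.
Indicial equation: r(r-1) + p(0) r + q(0) = 0, i.e. r^2 + (p(0) - 1) r + q(0) = 0, i.e. r^2 - 5 r + 6 = 0.
Discriminant: (-5)^2 - 4(6) = 1, so r = (5 ± 1)/2.
Solving: r_1 = 3, r_2 = 2.

indicial: r^2 - 5 r + 6 = 0; roots r_1 = 3, r_2 = 2


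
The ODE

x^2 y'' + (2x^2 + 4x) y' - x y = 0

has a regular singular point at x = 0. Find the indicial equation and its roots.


Divide by x^2 to reach normal form y'' + P_1(x) y' + P_2(x) y = 0 with P_1(x) = 2 + 4/x and P_2(x) = -1/x.
x = 0 is a singular point because the y'-coefficient 2 + 4/x has a pole at x = 0 and the y-coefficient -1/x has a pole at x = 0.
It is a regular singular point because x P_1(x) = p(x) = 2x + 4 and x^2 P_2(x) = q(x) = -x are polynomials, hence analytic at x = 0.
p(0) = 4,  q(0) = 0.
Indicial equation: r(r-1) + p(0) r + q(0) = 0, i.e. r^2 + (p(0) - 1) r + q(0) = 0, i.e. r^2 + 3 r = 0.
Discriminant: (3)^2 - 4(0) = 9, so r = (-3 ± 3)/2.
Solving: r_1 = 0, r_2 = -3.

indicial: r^2 + 3 r = 0; roots r_1 = 0, r_2 = -3


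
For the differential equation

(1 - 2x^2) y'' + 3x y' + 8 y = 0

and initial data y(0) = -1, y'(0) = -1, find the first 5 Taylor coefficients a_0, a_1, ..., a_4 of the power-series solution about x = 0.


Ansatz: y(x) = sum_{n>=0} a_n x^n, so y'(x) = sum_{n>=1} n a_n x^(n-1) and y''(x) = sum_{n>=2} n(n-1) a_n x^(n-2).
Substitute into P(x) y'' + Q(x) y' + R(x) y = 0 with P(x) = 1 - 2x^2, Q(x) = 3x, R(x) = 8, and match powers of x.
Initial conditions: a_0 = -1, a_1 = -1.
Setting the coefficient of each power of x to zero and solving order by order (substituting the coefficients already found):
  x^0: 2 a_2 + 8 a_0 = 0  ->  2 a_2 = -8 a_0 = 8  ->  a_2 = 4
  x^1: 6 a_3 + 11 a_1 = 0  ->  6 a_3 = -11 a_1 = 11  ->  a_3 = 11/6
  x^2: 12 a_4 + 10 a_2 = 0  ->  12 a_4 = -10 a_2 = -40  ->  a_4 = -10/3
Truncated series: y(x) = -1 - x + 4 x^2 + (11/6) x^3 - (10/3) x^4 + O(x^5).

a_0 = -1; a_1 = -1; a_2 = 4; a_3 = 11/6; a_4 = -10/3


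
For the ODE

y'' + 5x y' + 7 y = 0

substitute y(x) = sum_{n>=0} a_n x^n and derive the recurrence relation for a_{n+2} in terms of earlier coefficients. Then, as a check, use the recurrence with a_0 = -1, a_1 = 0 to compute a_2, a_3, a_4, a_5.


Substitute y = sum_n a_n x^n.
y''(x) has coefficient (n+2)(n+1) a_{n+2} at x^n;
5 x y'(x) has coefficient 5 n a_n at x^n (shift);
7 y(x) has coefficient 7 a_n at x^n.
Matching x^n: (n+2)(n+1) a_{n+2} + (5n + 7) a_n = 0.
Thus a_{n+2} = (-5n - 7) / ((n+1)(n+2)) * a_n.

Check with a_0 = -1, a_1 = 0 (apply the recurrence for n = 0, 1, 2, 3): a_0 = -1, a_1 = 0, a_2 = 7/2, a_3 = 0, a_4 = -119/24, a_5 = 0.

a_(n+2) = (-5n - 7) / ((n+1)(n+2)) * a_n; check: a_0 = -1, a_1 = 0, a_2 = 7/2, a_3 = 0, a_4 = -119/24, a_5 = 0


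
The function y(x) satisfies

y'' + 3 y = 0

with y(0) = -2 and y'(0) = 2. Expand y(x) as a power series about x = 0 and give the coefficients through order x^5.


Ansatz: y(x) = sum_{n>=0} a_n x^n, so y'(x) = sum_{n>=1} n a_n x^(n-1) and y''(x) = sum_{n>=2} n(n-1) a_n x^(n-2).
Substitute into P(x) y'' + Q(x) y' + R(x) y = 0 with P(x) = 1, Q(x) = 0, R(x) = 3, and match powers of x.
Initial conditions: a_0 = -2, a_1 = 2.
Setting the coefficient of each power of x to zero and solving order by order (substituting the coefficients already found):
  x^0: 2 a_2 + 3 a_0 = 0  ->  2 a_2 = -3 a_0 = 6  ->  a_2 = 3
  x^1: 6 a_3 + 3 a_1 = 0  ->  6 a_3 = -3 a_1 = -6  ->  a_3 = -1
  x^2: 12 a_4 + 3 a_2 = 0  ->  12 a_4 = -3 a_2 = -9  ->  a_4 = -3/4
  x^3: 20 a_5 + 3 a_3 = 0  ->  20 a_5 = -3 a_3 = 3  ->  a_5 = 3/20
Truncated series: y(x) = -2 + 2 x + 3 x^2 - x^3 - (3/4) x^4 + (3/20) x^5 + O(x^6).

a_0 = -2; a_1 = 2; a_2 = 3; a_3 = -1; a_4 = -3/4; a_5 = 3/20


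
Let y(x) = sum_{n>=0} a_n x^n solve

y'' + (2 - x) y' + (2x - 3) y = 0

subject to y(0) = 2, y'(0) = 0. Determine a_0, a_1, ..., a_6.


Ansatz: y(x) = sum_{n>=0} a_n x^n, so y'(x) = sum_{n>=1} n a_n x^(n-1) and y''(x) = sum_{n>=2} n(n-1) a_n x^(n-2).
Substitute into P(x) y'' + Q(x) y' + R(x) y = 0 with P(x) = 1, Q(x) = 2 - x, R(x) = 2x - 3, and match powers of x.
Initial conditions: a_0 = 2, a_1 = 0.
Setting the coefficient of each power of x to zero and solving order by order (substituting the coefficients already found):
  x^0: 2 a_2 + 2 a_1 - 3 a_0 = 0  ->  2 a_2 = -2 a_1 + 3 a_0 = 6  ->  a_2 = 3
  x^1: 6 a_3 + 4 a_2 - 4 a_1 + 2 a_0 = 0  ->  6 a_3 = -4 a_2 + 4 a_1 - 2 a_0 = -16  ->  a_3 = -8/3
  x^2: 12 a_4 + 6 a_3 - 5 a_2 + 2 a_1 = 0  ->  12 a_4 = -6 a_3 + 5 a_2 - 2 a_1 = 31  ->  a_4 = 31/12
  x^3: 20 a_5 + 8 a_4 - 6 a_3 + 2 a_2 = 0  ->  20 a_5 = -8 a_4 + 6 a_3 - 2 a_2 = -128/3  ->  a_5 = -32/15
  x^4: 30 a_6 + 10 a_5 - 7 a_4 + 2 a_3 = 0  ->  30 a_6 = -10 a_5 + 7 a_4 - 2 a_3 = 179/4  ->  a_6 = 179/120
Truncated series: y(x) = 2 + 3 x^2 - (8/3) x^3 + (31/12) x^4 - (32/15) x^5 + (179/120) x^6 + O(x^7).

a_0 = 2; a_1 = 0; a_2 = 3; a_3 = -8/3; a_4 = 31/12; a_5 = -32/15; a_6 = 179/120


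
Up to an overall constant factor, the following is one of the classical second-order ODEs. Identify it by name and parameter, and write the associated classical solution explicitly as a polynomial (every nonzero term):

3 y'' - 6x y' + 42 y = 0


All three coefficients share the factor 3; dividing through by 3 gives  y'' - 2x y' + 14 y = 0.
This matches the Hermite equation y'' - 2x y' + 2n y = 0 with 2n = 14, so n = 7; the polynomial solution is H_7(x).
With y = sum_k a_k x^k, matching x^k gives (k+2)(k+1) a_{k+2} = 2(k - n) a_k = 2(k - 7) a_k. The right side vanishes at k = 7, so the series with the parity of 7 terminates at degree 7.
Standard normalization: leading coefficient of H_n is 2^n, so a_7 = 2^7 = 128. Work downward with a_k = (k+1)(k+2) a_{k+2} / (2(k - n)):
  a_5 = (6)(7)(128) / (2(5 - 7)) = 5376/(-4) = -1344
  a_3 = (4)(5)(-1344) / (2(3 - 7)) = -26880/(-8) = 3360
  a_1 = (2)(3)(3360) / (2(1 - 7)) = 20160/(-12) = -1680
Hence H_7(x) = 128 x^7 - 1344 x^5 + 3360 x^3 - 1680 x.

H_7(x); series = 128 x^7 - 1344 x^5 + 3360 x^3 - 1680 x


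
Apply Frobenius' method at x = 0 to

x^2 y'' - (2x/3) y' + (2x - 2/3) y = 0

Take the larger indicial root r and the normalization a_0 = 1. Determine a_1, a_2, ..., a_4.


Write in Frobenius form y'' + (p(x)/x) y' + (q(x)/x^2) y = 0:
  p(x) = -2/3,  q(x) = 2x - 2/3.
Indicial equation: r(r-1) + (-2/3) r + (-2/3) = 0 -> roots r_1 = 2, r_2 = -1/3.
Take r = r_1 = 2. Let y(x) = x^r sum_{n>=0} a_n x^n with a_0 = 1.
Substitute y = x^r sum a_n x^n and match x^{r+n}. The recurrence is
  D(n) a_n + 2 a_{n-1} = 0,  where D(n) = (r+n)(r+n-1) + (-2/3)(r+n) + (-2/3).
  a_n = -2 / D(n) * a_{n-1}.
Since the indicial polynomial factors as (r - r_1)(r - r_2), D(n) = (r_1 + n - r_1)(r_1 + n - r_2) = n(n + 7/3).
Evaluating step by step (a_0 = 1):
  n = 1: D(1) = 1(1 + 7/3) = 10/3; numerator = -2(1) = -2; a_1 = (-2)/(10/3) = -3/5
  n = 2: D(2) = 2(2 + 7/3) = 26/3; numerator = -2(-3/5) = 6/5; a_2 = (6/5)/(26/3) = 9/65
  n = 3: D(3) = 3(3 + 7/3) = 16; numerator = -2(9/65) = -18/65; a_3 = (-18/65)/(16) = -9/520
  n = 4: D(4) = 4(4 + 7/3) = 76/3; numerator = -2(-9/520) = 9/260; a_4 = (9/260)/(76/3) = 27/19760

r = 2; a_0 = 1; a_1 = -3/5; a_2 = 9/65; a_3 = -9/520; a_4 = 27/19760


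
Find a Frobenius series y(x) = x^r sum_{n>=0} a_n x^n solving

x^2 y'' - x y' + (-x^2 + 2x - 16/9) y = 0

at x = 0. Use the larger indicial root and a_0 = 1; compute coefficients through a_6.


Write in Frobenius form y'' + (p(x)/x) y' + (q(x)/x^2) y = 0:
  p(x) = -1,  q(x) = -x^2 + 2x - 16/9.
Indicial equation: r(r-1) + (-1) r + (-16/9) = 0 -> roots r_1 = 8/3, r_2 = -2/3.
Take r = r_1 = 8/3. Let y(x) = x^r sum_{n>=0} a_n x^n with a_0 = 1.
Substitute y = x^r sum a_n x^n and match x^{r+n}. The recurrence is
  D(n) a_n + 2 a_{n-1} - 1 a_{n-2} = 0,  where D(n) = (r+n)(r+n-1) + (-1)(r+n) + (-16/9).
  a_n = [-2 a_{n-1} + 1 a_{n-2}] / D(n).
Since the indicial polynomial factors as (r - r_1)(r - r_2), D(n) = (r_1 + n - r_1)(r_1 + n - r_2) = n(n + 10/3).
Evaluating step by step (a_0 = 1):
  n = 1: D(1) = 1(1 + 10/3) = 13/3; numerator = -2(1) = -2; a_1 = (-2)/(13/3) = -6/13
  n = 2: D(2) = 2(2 + 10/3) = 32/3; numerator = -2(-6/13) + 1(1) = 25/13; a_2 = (25/13)/(32/3) = 75/416
  n = 3: D(3) = 3(3 + 10/3) = 19; numerator = -2(75/416) + 1(-6/13) = -171/208; a_3 = (-171/208)/(19) = -9/208
  n = 4: D(4) = 4(4 + 10/3) = 88/3; numerator = -2(-9/208) + 1(75/416) = 111/416; a_4 = (111/416)/(88/3) = 333/36608
  n = 5: D(5) = 5(5 + 10/3) = 125/3; numerator = -2(333/36608) + 1(-9/208) = -1125/18304; a_5 = (-1125/18304)/(125/3) = -27/18304
  n = 6: D(6) = 6(6 + 10/3) = 56; numerator = -2(-27/18304) + 1(333/36608) = 441/36608; a_6 = (441/36608)/(56) = 63/292864

r = 8/3; a_0 = 1; a_1 = -6/13; a_2 = 75/416; a_3 = -9/208; a_4 = 333/36608; a_5 = -27/18304; a_6 = 63/292864


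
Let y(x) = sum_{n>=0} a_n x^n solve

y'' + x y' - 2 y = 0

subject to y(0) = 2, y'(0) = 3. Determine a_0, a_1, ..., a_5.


Ansatz: y(x) = sum_{n>=0} a_n x^n, so y'(x) = sum_{n>=1} n a_n x^(n-1) and y''(x) = sum_{n>=2} n(n-1) a_n x^(n-2).
Substitute into P(x) y'' + Q(x) y' + R(x) y = 0 with P(x) = 1, Q(x) = x, R(x) = -2, and match powers of x.
Initial conditions: a_0 = 2, a_1 = 3.
Setting the coefficient of each power of x to zero and solving order by order (substituting the coefficients already found):
  x^0: 2 a_2 - 2 a_0 = 0  ->  2 a_2 = 2 a_0 = 4  ->  a_2 = 2
  x^1: 6 a_3 - a_1 = 0  ->  6 a_3 = a_1 = 3  ->  a_3 = 1/2
  x^2: 12 a_4 = 0  ->  a_4 = 0
  x^3: 20 a_5 + a_3 = 0  ->  20 a_5 = -a_3 = -1/2  ->  a_5 = -1/40
Truncated series: y(x) = 2 + 3 x + 2 x^2 + (1/2) x^3 - (1/40) x^5 + O(x^6).

a_0 = 2; a_1 = 3; a_2 = 2; a_3 = 1/2; a_4 = 0; a_5 = -1/40


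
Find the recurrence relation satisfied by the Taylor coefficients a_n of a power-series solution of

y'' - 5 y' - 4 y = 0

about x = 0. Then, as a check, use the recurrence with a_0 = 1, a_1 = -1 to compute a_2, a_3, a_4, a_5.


Substitute y = sum_n a_n x^n.
y''(x) has coefficient (n+2)(n+1) a_{n+2} at x^n;
-5 y'(x) has coefficient -5 (n+1) a_{n+1} at x^n;
-4 y(x) has coefficient -4 a_n at x^n.
Matching x^n: (n+2)(n+1) a_{n+2} - 5 (n+1) a_{n+1} - 4 a_n = 0.
Thus a_{n+2} = [5 (n+1) a_{n+1} + 4 a_n] / ((n+1)(n+2)).

Check with a_0 = 1, a_1 = -1 (apply the recurrence for n = 0, 1, 2, 3): a_0 = 1, a_1 = -1, a_2 = -1/2, a_3 = -3/2, a_4 = -49/24, a_5 = -281/120.

a_(n+2) = [5 (n+1) a_(n+1) + 4 a_n] / ((n+1)(n+2)); check: a_0 = 1, a_1 = -1, a_2 = -1/2, a_3 = -3/2, a_4 = -49/24, a_5 = -281/120


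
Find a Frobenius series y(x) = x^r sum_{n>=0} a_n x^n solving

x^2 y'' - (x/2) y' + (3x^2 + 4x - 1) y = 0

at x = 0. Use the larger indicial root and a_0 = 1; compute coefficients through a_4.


Write in Frobenius form y'' + (p(x)/x) y' + (q(x)/x^2) y = 0:
  p(x) = -1/2,  q(x) = 3x^2 + 4x - 1.
Indicial equation: r(r-1) + (-1/2) r + (-1) = 0 -> roots r_1 = 2, r_2 = -1/2.
Take r = r_1 = 2. Let y(x) = x^r sum_{n>=0} a_n x^n with a_0 = 1.
Substitute y = x^r sum a_n x^n and match x^{r+n}. The recurrence is
  D(n) a_n + 4 a_{n-1} + 3 a_{n-2} = 0,  where D(n) = (r+n)(r+n-1) + (-1/2)(r+n) + (-1).
  a_n = [-4 a_{n-1} - 3 a_{n-2}] / D(n).
Since the indicial polynomial factors as (r - r_1)(r - r_2), D(n) = (r_1 + n - r_1)(r_1 + n - r_2) = n(n + 5/2).
Evaluating step by step (a_0 = 1):
  n = 1: D(1) = 1(1 + 5/2) = 7/2; numerator = -4(1) = -4; a_1 = (-4)/(7/2) = -8/7
  n = 2: D(2) = 2(2 + 5/2) = 9; numerator = -4(-8/7) - 3(1) = 11/7; a_2 = (11/7)/(9) = 11/63
  n = 3: D(3) = 3(3 + 5/2) = 33/2; numerator = -4(11/63) - 3(-8/7) = 172/63; a_3 = (172/63)/(33/2) = 344/2079
  n = 4: D(4) = 4(4 + 5/2) = 26; numerator = -4(344/2079) - 3(11/63) = -2465/2079; a_4 = (-2465/2079)/(26) = -2465/54054

r = 2; a_0 = 1; a_1 = -8/7; a_2 = 11/63; a_3 = 344/2079; a_4 = -2465/54054


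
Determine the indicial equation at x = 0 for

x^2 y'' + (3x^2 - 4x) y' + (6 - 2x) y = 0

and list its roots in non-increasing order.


Divide by x^2 to reach normal form y'' + P_1(x) y' + P_2(x) y = 0 with P_1(x) = 3 - 4/x and P_2(x) = -2/x + 6/x^2.
x = 0 is a singular point because the y'-coefficient 3 - 4/x has a pole at x = 0 and the y-coefficient -2/x + 6/x^2 has a pole at x = 0.
It is a regular singular point because x P_1(x) = p(x) = 3x - 4 and x^2 P_2(x) = q(x) = 6 - 2x are polynomials, hence analytic at x = 0.
p(0) = -4,  q(0) = 6.
Indicial equation: r(r-1) + p(0) r + q(0) = 0, i.e. r^2 + (p(0) - 1) r + q(0) = 0, i.e. r^2 - 5 r + 6 = 0.
Discriminant: (-5)^2 - 4(6) = 1, so r = (5 ± 1)/2.
Solving: r_1 = 3, r_2 = 2.

indicial: r^2 - 5 r + 6 = 0; roots r_1 = 3, r_2 = 2
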